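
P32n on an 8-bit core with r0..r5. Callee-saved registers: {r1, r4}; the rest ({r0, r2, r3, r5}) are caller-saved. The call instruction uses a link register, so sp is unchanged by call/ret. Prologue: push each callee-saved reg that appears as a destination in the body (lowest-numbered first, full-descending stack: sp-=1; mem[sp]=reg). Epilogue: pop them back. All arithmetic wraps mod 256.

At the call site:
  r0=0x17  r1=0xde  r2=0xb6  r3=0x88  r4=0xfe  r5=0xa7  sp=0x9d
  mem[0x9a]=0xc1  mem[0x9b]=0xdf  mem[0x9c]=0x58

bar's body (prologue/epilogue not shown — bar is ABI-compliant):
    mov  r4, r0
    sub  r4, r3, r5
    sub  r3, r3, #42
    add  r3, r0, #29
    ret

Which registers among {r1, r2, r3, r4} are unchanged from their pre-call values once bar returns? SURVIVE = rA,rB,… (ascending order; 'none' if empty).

prologue: push r4 -> mem[0x9c]=0xfe, sp=0x9c
body[0] mov  r4, r0 -> r4=0x17
body[1] sub  r4, r3, r5 -> r4=0xe1
body[2] sub  r3, r3, #42 -> r3=0x5e
body[3] add  r3, r0, #29 -> r3=0x34
epilogue: pop r4=0xfe, sp=0x9d
r1: callee-saved, written=False
r2: caller-saved, written=False
r3: caller-saved, written=True
r4: callee-saved, written=True

SURVIVE = r1,r2,r4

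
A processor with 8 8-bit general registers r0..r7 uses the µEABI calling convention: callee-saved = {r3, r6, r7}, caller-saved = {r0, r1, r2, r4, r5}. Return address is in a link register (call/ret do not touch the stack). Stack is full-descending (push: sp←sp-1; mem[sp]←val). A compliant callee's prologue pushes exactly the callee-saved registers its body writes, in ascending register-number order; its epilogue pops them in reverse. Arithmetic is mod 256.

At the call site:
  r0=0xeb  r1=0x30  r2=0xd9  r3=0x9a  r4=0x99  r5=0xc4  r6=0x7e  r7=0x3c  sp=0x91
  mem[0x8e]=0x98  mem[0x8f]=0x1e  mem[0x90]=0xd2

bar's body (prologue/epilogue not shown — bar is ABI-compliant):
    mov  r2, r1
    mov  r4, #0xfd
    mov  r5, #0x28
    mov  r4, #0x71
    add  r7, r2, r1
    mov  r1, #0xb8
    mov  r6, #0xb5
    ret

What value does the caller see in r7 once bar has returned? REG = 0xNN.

prologue: push r6 -> mem[0x90]=0x7e, sp=0x90
prologue: push r7 -> mem[0x8f]=0x3c, sp=0x8f
body[0] mov  r2, r1 -> r2=0x30
body[1] mov  r4, #0xfd -> r4=0xfd
body[2] mov  r5, #0x28 -> r5=0x28
body[3] mov  r4, #0x71 -> r4=0x71
body[4] add  r7, r2, r1 -> r7=0x60
body[5] mov  r1, #0xb8 -> r1=0xb8
body[6] mov  r6, #0xb5 -> r6=0xb5
epilogue: pop r7=0x3c, sp=0x90
epilogue: pop r6=0x7e, sp=0x91
r7 is callee-saved -> restored

REG = 0x3c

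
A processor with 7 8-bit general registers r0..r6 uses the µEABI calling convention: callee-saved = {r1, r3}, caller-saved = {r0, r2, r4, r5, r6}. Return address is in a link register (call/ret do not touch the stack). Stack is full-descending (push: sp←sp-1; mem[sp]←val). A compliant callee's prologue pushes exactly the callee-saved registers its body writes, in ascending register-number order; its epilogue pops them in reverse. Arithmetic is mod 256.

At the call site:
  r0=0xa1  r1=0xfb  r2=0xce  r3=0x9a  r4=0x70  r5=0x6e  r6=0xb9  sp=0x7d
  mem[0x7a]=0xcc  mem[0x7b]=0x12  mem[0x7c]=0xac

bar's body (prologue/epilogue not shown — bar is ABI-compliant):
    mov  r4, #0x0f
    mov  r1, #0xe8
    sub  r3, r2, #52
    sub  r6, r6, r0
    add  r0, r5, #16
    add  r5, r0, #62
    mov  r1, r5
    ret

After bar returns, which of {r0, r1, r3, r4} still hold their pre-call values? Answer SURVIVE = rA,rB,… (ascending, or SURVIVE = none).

SURVIVE = r1,r3

prologue: push r1 → mem[0x7c]=0xfb, sp=0x7c
prologue: push r3 → mem[0x7b]=0x9a, sp=0x7b
body[0] mov  r4, #0x0f → r4=0x0f
body[1] mov  r1, #0xe8 → r1=0xe8
body[2] sub  r3, r2, #52 → r3=0x9a
body[3] sub  r6, r6, r0 → r6=0x18
body[4] add  r0, r5, #16 → r0=0x7e
body[5] add  r5, r0, #62 → r5=0xbc
body[6] mov  r1, r5 → r1=0xbc
epilogue: pop r3=0x9a, sp=0x7c
epilogue: pop r1=0xfb, sp=0x7d
r0: caller-saved, written=True
r1: callee-saved, written=True
r3: callee-saved, written=True
r4: caller-saved, written=True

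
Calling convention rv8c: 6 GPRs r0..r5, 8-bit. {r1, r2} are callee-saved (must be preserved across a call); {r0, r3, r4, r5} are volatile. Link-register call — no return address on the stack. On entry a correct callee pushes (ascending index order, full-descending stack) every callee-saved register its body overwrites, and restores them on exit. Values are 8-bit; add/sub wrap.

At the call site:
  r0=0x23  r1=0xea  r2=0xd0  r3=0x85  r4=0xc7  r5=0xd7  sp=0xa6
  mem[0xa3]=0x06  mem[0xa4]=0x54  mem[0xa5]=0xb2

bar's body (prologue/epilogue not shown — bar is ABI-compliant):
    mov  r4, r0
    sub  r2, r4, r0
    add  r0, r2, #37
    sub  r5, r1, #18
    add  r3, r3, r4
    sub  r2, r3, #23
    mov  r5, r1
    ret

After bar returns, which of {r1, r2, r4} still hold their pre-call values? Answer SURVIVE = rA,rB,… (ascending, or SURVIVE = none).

SURVIVE = r1,r2

prologue: push r2 → mem[0xa5]=0xd0, sp=0xa5
body[0] mov  r4, r0 → r4=0x23
body[1] sub  r2, r4, r0 → r2=0x00
body[2] add  r0, r2, #37 → r0=0x25
body[3] sub  r5, r1, #18 → r5=0xd8
body[4] add  r3, r3, r4 → r3=0xa8
body[5] sub  r2, r3, #23 → r2=0x91
body[6] mov  r5, r1 → r5=0xea
epilogue: pop r2=0xd0, sp=0xa6
r1: callee-saved, written=False
r2: callee-saved, written=True
r4: caller-saved, written=True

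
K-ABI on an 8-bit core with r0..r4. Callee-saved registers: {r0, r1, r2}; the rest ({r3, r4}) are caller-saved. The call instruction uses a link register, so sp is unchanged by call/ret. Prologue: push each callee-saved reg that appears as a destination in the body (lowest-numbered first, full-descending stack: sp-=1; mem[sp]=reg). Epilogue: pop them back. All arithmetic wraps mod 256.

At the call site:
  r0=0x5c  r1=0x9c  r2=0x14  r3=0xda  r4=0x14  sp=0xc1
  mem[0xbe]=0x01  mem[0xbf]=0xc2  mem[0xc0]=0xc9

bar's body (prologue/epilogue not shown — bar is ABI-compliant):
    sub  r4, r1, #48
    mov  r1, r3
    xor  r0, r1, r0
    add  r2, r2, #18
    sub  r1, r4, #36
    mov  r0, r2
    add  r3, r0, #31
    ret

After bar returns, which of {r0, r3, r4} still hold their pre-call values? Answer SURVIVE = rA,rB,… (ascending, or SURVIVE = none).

prologue: push r0 -> mem[0xc0]=0x5c, sp=0xc0
prologue: push r1 -> mem[0xbf]=0x9c, sp=0xbf
prologue: push r2 -> mem[0xbe]=0x14, sp=0xbe
body[0] sub  r4, r1, #48 -> r4=0x6c
body[1] mov  r1, r3 -> r1=0xda
body[2] xor  r0, r1, r0 -> r0=0x86
body[3] add  r2, r2, #18 -> r2=0x26
body[4] sub  r1, r4, #36 -> r1=0x48
body[5] mov  r0, r2 -> r0=0x26
body[6] add  r3, r0, #31 -> r3=0x45
epilogue: pop r2=0x14, sp=0xbf
epilogue: pop r1=0x9c, sp=0xc0
epilogue: pop r0=0x5c, sp=0xc1
r0: callee-saved, written=True
r3: caller-saved, written=True
r4: caller-saved, written=True

SURVIVE = r0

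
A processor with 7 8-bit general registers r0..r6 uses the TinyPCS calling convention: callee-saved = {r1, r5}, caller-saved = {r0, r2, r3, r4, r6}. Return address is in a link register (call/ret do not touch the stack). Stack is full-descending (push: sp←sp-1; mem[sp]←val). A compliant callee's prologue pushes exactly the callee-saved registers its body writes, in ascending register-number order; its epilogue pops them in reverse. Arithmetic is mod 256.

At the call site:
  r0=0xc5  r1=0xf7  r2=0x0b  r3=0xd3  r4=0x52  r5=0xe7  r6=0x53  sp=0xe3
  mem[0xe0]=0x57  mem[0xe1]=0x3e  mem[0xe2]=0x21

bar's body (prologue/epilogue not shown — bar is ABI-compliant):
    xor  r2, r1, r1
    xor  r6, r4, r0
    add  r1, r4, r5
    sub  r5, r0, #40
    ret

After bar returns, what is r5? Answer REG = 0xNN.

REG = 0xe7

prologue: push r1 -> mem[0xe2]=0xf7, sp=0xe2
prologue: push r5 -> mem[0xe1]=0xe7, sp=0xe1
body[0] xor  r2, r1, r1 -> r2=0x00
body[1] xor  r6, r4, r0 -> r6=0x97
body[2] add  r1, r4, r5 -> r1=0x39
body[3] sub  r5, r0, #40 -> r5=0x9d
epilogue: pop r5=0xe7, sp=0xe2
epilogue: pop r1=0xf7, sp=0xe3
r5 is callee-saved -> restored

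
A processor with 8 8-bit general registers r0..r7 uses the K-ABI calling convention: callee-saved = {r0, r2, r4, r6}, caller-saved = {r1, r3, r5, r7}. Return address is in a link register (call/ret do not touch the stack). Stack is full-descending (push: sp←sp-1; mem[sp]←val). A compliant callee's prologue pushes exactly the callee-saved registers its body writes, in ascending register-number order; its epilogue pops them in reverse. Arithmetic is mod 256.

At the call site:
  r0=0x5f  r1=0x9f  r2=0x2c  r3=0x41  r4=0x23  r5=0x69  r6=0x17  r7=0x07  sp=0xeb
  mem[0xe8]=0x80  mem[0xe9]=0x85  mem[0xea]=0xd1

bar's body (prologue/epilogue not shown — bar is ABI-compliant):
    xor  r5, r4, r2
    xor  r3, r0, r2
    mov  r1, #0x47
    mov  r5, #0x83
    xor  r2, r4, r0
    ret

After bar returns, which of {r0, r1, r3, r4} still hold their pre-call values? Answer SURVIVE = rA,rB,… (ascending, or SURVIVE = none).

prologue: push r2 -> mem[0xea]=0x2c, sp=0xea
body[0] xor  r5, r4, r2 -> r5=0x0f
body[1] xor  r3, r0, r2 -> r3=0x73
body[2] mov  r1, #0x47 -> r1=0x47
body[3] mov  r5, #0x83 -> r5=0x83
body[4] xor  r2, r4, r0 -> r2=0x7c
epilogue: pop r2=0x2c, sp=0xeb
r0: callee-saved, written=False
r1: caller-saved, written=True
r3: caller-saved, written=True
r4: callee-saved, written=False

SURVIVE = r0,r4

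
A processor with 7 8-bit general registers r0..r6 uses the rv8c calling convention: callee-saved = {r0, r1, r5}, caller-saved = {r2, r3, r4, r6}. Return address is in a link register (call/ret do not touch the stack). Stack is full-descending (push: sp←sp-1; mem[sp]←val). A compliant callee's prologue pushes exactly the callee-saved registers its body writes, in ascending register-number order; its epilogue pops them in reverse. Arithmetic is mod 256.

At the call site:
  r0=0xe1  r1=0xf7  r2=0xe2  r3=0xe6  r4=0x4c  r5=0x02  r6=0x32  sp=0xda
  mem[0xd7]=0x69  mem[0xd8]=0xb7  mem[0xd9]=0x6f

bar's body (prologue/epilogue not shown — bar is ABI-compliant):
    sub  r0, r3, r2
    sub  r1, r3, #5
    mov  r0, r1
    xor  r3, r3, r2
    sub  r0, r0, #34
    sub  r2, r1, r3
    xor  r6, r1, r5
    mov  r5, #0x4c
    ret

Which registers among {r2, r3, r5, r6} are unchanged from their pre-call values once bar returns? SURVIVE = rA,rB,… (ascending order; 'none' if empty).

SURVIVE = r5

prologue: push r0 → mem[0xd9]=0xe1, sp=0xd9
prologue: push r1 → mem[0xd8]=0xf7, sp=0xd8
prologue: push r5 → mem[0xd7]=0x02, sp=0xd7
body[0] sub  r0, r3, r2 → r0=0x04
body[1] sub  r1, r3, #5 → r1=0xe1
body[2] mov  r0, r1 → r0=0xe1
body[3] xor  r3, r3, r2 → r3=0x04
body[4] sub  r0, r0, #34 → r0=0xbf
body[5] sub  r2, r1, r3 → r2=0xdd
body[6] xor  r6, r1, r5 → r6=0xe3
body[7] mov  r5, #0x4c → r5=0x4c
epilogue: pop r5=0x02, sp=0xd8
epilogue: pop r1=0xf7, sp=0xd9
epilogue: pop r0=0xe1, sp=0xda
r2: caller-saved, written=True
r3: caller-saved, written=True
r5: callee-saved, written=True
r6: caller-saved, written=True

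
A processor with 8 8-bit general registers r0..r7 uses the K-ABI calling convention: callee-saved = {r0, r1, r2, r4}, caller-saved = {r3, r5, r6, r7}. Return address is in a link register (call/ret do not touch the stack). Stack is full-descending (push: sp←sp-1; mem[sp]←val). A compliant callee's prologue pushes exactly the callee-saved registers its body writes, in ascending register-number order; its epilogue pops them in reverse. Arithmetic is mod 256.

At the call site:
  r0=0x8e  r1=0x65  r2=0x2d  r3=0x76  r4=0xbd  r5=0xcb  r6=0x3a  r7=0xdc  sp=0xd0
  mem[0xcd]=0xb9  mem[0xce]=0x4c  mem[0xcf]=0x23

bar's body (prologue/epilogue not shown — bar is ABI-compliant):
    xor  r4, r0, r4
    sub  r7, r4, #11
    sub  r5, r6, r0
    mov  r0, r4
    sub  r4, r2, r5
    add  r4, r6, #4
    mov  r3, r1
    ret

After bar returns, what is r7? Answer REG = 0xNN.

REG = 0x28

prologue: push r0 → mem[0xcf]=0x8e, sp=0xcf
prologue: push r4 → mem[0xce]=0xbd, sp=0xce
body[0] xor  r4, r0, r4 → r4=0x33
body[1] sub  r7, r4, #11 → r7=0x28
body[2] sub  r5, r6, r0 → r5=0xac
body[3] mov  r0, r4 → r0=0x33
body[4] sub  r4, r2, r5 → r4=0x81
body[5] add  r4, r6, #4 → r4=0x3e
body[6] mov  r3, r1 → r3=0x65
epilogue: pop r4=0xbd, sp=0xcf
epilogue: pop r0=0x8e, sp=0xd0
r7 is caller-saved → body value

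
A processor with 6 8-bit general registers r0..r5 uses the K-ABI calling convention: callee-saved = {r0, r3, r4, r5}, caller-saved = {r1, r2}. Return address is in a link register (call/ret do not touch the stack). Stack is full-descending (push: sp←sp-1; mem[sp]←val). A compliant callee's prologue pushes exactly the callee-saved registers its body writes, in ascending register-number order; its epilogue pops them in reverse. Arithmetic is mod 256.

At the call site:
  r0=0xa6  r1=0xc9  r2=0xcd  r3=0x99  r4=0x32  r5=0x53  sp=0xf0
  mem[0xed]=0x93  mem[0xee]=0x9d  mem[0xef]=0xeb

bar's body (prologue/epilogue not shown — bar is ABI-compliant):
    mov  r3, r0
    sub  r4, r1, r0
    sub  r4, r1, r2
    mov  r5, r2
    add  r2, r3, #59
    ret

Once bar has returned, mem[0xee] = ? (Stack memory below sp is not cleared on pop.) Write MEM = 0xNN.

MEM = 0x32

prologue: push r3 -> mem[0xef]=0x99, sp=0xef
prologue: push r4 -> mem[0xee]=0x32, sp=0xee
prologue: push r5 -> mem[0xed]=0x53, sp=0xed
body[0] mov  r3, r0 -> r3=0xa6
body[1] sub  r4, r1, r0 -> r4=0x23
body[2] sub  r4, r1, r2 -> r4=0xfc
body[3] mov  r5, r2 -> r5=0xcd
body[4] add  r2, r3, #59 -> r2=0xe1
epilogue: pop r5=0x53, sp=0xee
epilogue: pop r4=0x32, sp=0xef
epilogue: pop r3=0x99, sp=0xf0
prologue pushed ['r3', 'r4', 'r5'] at ['0xef', '0xee', '0xed']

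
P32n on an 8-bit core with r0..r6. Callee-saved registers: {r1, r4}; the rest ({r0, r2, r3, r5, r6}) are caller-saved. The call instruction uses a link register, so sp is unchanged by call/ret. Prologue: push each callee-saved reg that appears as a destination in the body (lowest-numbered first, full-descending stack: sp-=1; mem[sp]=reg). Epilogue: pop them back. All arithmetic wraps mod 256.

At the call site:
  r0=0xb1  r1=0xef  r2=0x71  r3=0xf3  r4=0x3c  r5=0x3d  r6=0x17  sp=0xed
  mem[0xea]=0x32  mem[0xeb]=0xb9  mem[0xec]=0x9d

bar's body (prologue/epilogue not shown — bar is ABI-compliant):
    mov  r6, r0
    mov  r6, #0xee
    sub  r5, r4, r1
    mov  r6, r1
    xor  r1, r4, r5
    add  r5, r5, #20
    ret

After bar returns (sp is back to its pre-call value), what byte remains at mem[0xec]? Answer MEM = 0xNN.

prologue: push r1 -> mem[0xec]=0xef, sp=0xec
body[0] mov  r6, r0 -> r6=0xb1
body[1] mov  r6, #0xee -> r6=0xee
body[2] sub  r5, r4, r1 -> r5=0x4d
body[3] mov  r6, r1 -> r6=0xef
body[4] xor  r1, r4, r5 -> r1=0x71
body[5] add  r5, r5, #20 -> r5=0x61
epilogue: pop r1=0xef, sp=0xed
prologue pushed ['r1'] at ['0xec']

MEM = 0xef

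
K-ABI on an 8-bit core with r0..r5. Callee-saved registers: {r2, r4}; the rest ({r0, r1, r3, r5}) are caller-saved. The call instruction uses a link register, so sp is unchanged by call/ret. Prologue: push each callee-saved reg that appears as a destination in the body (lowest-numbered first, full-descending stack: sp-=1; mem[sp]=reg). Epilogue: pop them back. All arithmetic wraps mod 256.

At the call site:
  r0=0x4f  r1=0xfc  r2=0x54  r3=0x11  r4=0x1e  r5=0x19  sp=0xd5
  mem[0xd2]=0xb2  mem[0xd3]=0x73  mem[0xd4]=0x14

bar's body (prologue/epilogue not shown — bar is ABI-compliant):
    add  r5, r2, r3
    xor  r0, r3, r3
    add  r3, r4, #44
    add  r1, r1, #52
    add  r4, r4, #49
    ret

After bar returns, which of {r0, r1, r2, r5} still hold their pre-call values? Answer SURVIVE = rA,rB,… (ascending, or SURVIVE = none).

SURVIVE = r2

prologue: push r4 -> mem[0xd4]=0x1e, sp=0xd4
body[0] add  r5, r2, r3 -> r5=0x65
body[1] xor  r0, r3, r3 -> r0=0x00
body[2] add  r3, r4, #44 -> r3=0x4a
body[3] add  r1, r1, #52 -> r1=0x30
body[4] add  r4, r4, #49 -> r4=0x4f
epilogue: pop r4=0x1e, sp=0xd5
r0: caller-saved, written=True
r1: caller-saved, written=True
r2: callee-saved, written=False
r5: caller-saved, written=True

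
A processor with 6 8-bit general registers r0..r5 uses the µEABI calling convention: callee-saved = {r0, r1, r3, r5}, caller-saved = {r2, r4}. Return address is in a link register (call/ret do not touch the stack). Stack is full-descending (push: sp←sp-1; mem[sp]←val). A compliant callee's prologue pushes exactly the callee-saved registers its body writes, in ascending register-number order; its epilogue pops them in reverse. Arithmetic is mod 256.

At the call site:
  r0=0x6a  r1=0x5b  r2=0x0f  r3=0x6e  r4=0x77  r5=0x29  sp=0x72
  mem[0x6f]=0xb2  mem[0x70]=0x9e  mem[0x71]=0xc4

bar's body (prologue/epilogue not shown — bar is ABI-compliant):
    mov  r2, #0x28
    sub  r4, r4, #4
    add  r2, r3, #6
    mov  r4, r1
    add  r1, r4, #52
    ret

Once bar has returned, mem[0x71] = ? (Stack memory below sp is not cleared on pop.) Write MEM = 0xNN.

MEM = 0x5b

prologue: push r1 → mem[0x71]=0x5b, sp=0x71
body[0] mov  r2, #0x28 → r2=0x28
body[1] sub  r4, r4, #4 → r4=0x73
body[2] add  r2, r3, #6 → r2=0x74
body[3] mov  r4, r1 → r4=0x5b
body[4] add  r1, r4, #52 → r1=0x8f
epilogue: pop r1=0x5b, sp=0x72
prologue pushed ['r1'] at ['0x71']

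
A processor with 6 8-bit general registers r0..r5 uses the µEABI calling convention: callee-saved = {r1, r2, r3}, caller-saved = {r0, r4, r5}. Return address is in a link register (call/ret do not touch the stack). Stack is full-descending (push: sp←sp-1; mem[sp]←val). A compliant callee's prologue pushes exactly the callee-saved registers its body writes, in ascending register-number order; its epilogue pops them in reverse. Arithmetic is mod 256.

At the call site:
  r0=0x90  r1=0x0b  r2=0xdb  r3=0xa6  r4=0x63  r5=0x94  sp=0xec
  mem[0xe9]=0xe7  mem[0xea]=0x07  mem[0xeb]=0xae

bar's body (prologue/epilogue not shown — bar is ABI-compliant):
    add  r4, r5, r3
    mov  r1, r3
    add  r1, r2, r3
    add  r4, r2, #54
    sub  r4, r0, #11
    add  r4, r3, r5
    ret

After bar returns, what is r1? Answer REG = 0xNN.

prologue: push r1 → mem[0xeb]=0x0b, sp=0xeb
body[0] add  r4, r5, r3 → r4=0x3a
body[1] mov  r1, r3 → r1=0xa6
body[2] add  r1, r2, r3 → r1=0x81
body[3] add  r4, r2, #54 → r4=0x11
body[4] sub  r4, r0, #11 → r4=0x85
body[5] add  r4, r3, r5 → r4=0x3a
epilogue: pop r1=0x0b, sp=0xec
r1 is callee-saved → restored

REG = 0x0b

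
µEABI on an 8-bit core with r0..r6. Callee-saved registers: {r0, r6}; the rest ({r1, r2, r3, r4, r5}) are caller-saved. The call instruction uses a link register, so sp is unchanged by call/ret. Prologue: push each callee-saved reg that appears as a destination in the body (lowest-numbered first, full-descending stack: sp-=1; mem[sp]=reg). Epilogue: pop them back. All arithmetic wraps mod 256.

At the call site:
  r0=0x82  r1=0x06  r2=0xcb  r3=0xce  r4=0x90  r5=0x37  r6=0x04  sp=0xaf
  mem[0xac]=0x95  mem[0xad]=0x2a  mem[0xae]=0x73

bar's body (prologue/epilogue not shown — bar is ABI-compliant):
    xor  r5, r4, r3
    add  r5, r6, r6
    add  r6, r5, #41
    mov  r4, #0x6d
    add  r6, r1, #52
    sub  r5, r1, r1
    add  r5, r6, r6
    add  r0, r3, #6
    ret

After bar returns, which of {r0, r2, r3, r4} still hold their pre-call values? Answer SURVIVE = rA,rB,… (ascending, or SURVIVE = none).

prologue: push r0 → mem[0xae]=0x82, sp=0xae
prologue: push r6 → mem[0xad]=0x04, sp=0xad
body[0] xor  r5, r4, r3 → r5=0x5e
body[1] add  r5, r6, r6 → r5=0x08
body[2] add  r6, r5, #41 → r6=0x31
body[3] mov  r4, #0x6d → r4=0x6d
body[4] add  r6, r1, #52 → r6=0x3a
body[5] sub  r5, r1, r1 → r5=0x00
body[6] add  r5, r6, r6 → r5=0x74
body[7] add  r0, r3, #6 → r0=0xd4
epilogue: pop r6=0x04, sp=0xae
epilogue: pop r0=0x82, sp=0xaf
r0: callee-saved, written=True
r2: caller-saved, written=False
r3: caller-saved, written=False
r4: caller-saved, written=True

SURVIVE = r0,r2,r3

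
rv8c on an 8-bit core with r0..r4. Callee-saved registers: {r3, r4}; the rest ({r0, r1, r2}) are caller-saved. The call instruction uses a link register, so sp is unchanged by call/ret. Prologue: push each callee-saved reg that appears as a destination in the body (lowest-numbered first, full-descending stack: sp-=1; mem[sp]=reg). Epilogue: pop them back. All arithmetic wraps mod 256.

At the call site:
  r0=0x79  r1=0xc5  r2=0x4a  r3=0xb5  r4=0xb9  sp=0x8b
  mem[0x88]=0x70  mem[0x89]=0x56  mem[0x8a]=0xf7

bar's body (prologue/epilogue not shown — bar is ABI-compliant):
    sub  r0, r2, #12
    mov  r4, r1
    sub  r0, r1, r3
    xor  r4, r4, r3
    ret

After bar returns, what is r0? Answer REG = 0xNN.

REG = 0x10

prologue: push r4 → mem[0x8a]=0xb9, sp=0x8a
body[0] sub  r0, r2, #12 → r0=0x3e
body[1] mov  r4, r1 → r4=0xc5
body[2] sub  r0, r1, r3 → r0=0x10
body[3] xor  r4, r4, r3 → r4=0x70
epilogue: pop r4=0xb9, sp=0x8b
r0 is caller-saved → body value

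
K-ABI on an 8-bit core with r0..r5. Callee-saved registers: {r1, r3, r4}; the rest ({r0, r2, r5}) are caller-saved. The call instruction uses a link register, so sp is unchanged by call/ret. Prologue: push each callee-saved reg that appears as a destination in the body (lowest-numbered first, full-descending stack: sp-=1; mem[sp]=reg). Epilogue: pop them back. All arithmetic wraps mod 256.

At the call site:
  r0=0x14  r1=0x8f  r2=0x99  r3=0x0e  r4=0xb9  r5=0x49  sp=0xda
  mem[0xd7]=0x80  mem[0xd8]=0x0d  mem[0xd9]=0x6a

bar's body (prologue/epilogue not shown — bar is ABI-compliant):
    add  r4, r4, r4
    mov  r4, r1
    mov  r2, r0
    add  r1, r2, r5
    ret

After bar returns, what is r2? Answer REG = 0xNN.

prologue: push r1 → mem[0xd9]=0x8f, sp=0xd9
prologue: push r4 → mem[0xd8]=0xb9, sp=0xd8
body[0] add  r4, r4, r4 → r4=0x72
body[1] mov  r4, r1 → r4=0x8f
body[2] mov  r2, r0 → r2=0x14
body[3] add  r1, r2, r5 → r1=0x5d
epilogue: pop r4=0xb9, sp=0xd9
epilogue: pop r1=0x8f, sp=0xda
r2 is caller-saved → body value

REG = 0x14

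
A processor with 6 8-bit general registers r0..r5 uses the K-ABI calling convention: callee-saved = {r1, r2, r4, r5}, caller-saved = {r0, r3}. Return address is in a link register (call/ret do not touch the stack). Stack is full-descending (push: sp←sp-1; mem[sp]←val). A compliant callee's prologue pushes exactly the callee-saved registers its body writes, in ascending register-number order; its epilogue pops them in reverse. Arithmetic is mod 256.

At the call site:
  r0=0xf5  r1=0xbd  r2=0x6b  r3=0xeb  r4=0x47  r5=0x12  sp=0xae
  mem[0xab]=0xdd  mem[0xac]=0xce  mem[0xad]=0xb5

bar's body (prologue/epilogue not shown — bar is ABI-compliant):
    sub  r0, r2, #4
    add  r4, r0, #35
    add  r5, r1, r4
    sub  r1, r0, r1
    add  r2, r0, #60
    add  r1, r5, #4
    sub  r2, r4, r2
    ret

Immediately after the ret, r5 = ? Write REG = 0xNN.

REG = 0x12

prologue: push r1 -> mem[0xad]=0xbd, sp=0xad
prologue: push r2 -> mem[0xac]=0x6b, sp=0xac
prologue: push r4 -> mem[0xab]=0x47, sp=0xab
prologue: push r5 -> mem[0xaa]=0x12, sp=0xaa
body[0] sub  r0, r2, #4 -> r0=0x67
body[1] add  r4, r0, #35 -> r4=0x8a
body[2] add  r5, r1, r4 -> r5=0x47
body[3] sub  r1, r0, r1 -> r1=0xaa
body[4] add  r2, r0, #60 -> r2=0xa3
body[5] add  r1, r5, #4 -> r1=0x4b
body[6] sub  r2, r4, r2 -> r2=0xe7
epilogue: pop r5=0x12, sp=0xab
epilogue: pop r4=0x47, sp=0xac
epilogue: pop r2=0x6b, sp=0xad
epilogue: pop r1=0xbd, sp=0xae
r5 is callee-saved -> restored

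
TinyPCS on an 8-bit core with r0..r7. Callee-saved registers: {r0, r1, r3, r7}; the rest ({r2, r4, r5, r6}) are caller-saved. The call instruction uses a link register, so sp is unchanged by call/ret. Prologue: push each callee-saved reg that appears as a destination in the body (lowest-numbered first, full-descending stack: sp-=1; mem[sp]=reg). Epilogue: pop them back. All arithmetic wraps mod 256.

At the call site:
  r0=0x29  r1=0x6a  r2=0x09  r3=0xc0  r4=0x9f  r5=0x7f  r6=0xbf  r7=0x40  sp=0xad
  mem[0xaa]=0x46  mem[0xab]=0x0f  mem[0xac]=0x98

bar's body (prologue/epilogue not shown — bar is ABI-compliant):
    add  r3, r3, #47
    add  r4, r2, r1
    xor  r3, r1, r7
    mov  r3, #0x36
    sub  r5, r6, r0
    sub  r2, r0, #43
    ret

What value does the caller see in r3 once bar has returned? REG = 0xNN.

prologue: push r3 → mem[0xac]=0xc0, sp=0xac
body[0] add  r3, r3, #47 → r3=0xef
body[1] add  r4, r2, r1 → r4=0x73
body[2] xor  r3, r1, r7 → r3=0x2a
body[3] mov  r3, #0x36 → r3=0x36
body[4] sub  r5, r6, r0 → r5=0x96
body[5] sub  r2, r0, #43 → r2=0xfe
epilogue: pop r3=0xc0, sp=0xad
r3 is callee-saved → restored

REG = 0xc0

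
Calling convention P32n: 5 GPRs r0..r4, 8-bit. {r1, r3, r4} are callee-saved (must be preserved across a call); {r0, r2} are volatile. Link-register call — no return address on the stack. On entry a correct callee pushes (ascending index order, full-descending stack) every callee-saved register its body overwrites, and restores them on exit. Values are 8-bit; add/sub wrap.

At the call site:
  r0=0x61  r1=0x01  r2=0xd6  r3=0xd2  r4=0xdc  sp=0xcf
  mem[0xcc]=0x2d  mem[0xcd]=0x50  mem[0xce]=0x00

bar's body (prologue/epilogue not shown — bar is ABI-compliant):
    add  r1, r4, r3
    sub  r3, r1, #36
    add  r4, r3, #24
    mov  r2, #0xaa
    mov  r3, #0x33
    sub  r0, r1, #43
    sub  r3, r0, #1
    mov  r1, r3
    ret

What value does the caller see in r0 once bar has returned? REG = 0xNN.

REG = 0x83

prologue: push r1 -> mem[0xce]=0x01, sp=0xce
prologue: push r3 -> mem[0xcd]=0xd2, sp=0xcd
prologue: push r4 -> mem[0xcc]=0xdc, sp=0xcc
body[0] add  r1, r4, r3 -> r1=0xae
body[1] sub  r3, r1, #36 -> r3=0x8a
body[2] add  r4, r3, #24 -> r4=0xa2
body[3] mov  r2, #0xaa -> r2=0xaa
body[4] mov  r3, #0x33 -> r3=0x33
body[5] sub  r0, r1, #43 -> r0=0x83
body[6] sub  r3, r0, #1 -> r3=0x82
body[7] mov  r1, r3 -> r1=0x82
epilogue: pop r4=0xdc, sp=0xcd
epilogue: pop r3=0xd2, sp=0xce
epilogue: pop r1=0x01, sp=0xcf
r0 is caller-saved -> body value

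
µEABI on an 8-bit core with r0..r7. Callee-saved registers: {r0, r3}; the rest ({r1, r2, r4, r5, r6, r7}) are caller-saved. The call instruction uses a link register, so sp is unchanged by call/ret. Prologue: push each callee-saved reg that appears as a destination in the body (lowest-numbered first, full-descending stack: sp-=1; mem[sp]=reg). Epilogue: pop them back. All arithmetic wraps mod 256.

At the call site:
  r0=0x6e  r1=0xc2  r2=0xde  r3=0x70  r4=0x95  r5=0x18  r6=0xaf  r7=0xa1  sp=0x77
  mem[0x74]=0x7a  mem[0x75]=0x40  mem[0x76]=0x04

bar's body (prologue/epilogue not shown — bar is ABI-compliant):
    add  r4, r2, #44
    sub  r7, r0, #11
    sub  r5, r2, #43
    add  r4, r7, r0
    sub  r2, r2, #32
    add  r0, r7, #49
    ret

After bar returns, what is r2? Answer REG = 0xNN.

prologue: push r0 -> mem[0x76]=0x6e, sp=0x76
body[0] add  r4, r2, #44 -> r4=0x0a
body[1] sub  r7, r0, #11 -> r7=0x63
body[2] sub  r5, r2, #43 -> r5=0xb3
body[3] add  r4, r7, r0 -> r4=0xd1
body[4] sub  r2, r2, #32 -> r2=0xbe
body[5] add  r0, r7, #49 -> r0=0x94
epilogue: pop r0=0x6e, sp=0x77
r2 is caller-saved -> body value

REG = 0xbe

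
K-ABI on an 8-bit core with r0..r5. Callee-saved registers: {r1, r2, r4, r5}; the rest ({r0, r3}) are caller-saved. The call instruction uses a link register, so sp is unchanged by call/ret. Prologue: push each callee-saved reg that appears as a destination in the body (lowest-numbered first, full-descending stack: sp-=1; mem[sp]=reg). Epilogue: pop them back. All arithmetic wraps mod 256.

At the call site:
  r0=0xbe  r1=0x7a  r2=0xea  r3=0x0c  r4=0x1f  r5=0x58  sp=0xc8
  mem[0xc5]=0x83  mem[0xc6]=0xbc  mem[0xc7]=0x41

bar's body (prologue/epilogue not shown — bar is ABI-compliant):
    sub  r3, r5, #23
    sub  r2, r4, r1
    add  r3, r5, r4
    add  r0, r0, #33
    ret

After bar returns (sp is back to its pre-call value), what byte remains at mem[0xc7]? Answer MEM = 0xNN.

prologue: push r2 -> mem[0xc7]=0xea, sp=0xc7
body[0] sub  r3, r5, #23 -> r3=0x41
body[1] sub  r2, r4, r1 -> r2=0xa5
body[2] add  r3, r5, r4 -> r3=0x77
body[3] add  r0, r0, #33 -> r0=0xdf
epilogue: pop r2=0xea, sp=0xc8
prologue pushed ['r2'] at ['0xc7']

MEM = 0xea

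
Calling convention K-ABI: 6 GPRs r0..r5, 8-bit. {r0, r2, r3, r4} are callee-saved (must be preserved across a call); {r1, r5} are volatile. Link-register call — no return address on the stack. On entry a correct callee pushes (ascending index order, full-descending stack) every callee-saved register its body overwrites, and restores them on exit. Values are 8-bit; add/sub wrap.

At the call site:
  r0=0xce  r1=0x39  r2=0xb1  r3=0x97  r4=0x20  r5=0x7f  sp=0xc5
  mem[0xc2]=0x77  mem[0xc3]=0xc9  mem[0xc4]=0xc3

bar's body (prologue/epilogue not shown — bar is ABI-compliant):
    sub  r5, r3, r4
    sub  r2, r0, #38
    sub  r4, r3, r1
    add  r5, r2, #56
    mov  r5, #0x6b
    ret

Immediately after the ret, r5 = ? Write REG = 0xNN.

REG = 0x6b

prologue: push r2 → mem[0xc4]=0xb1, sp=0xc4
prologue: push r4 → mem[0xc3]=0x20, sp=0xc3
body[0] sub  r5, r3, r4 → r5=0x77
body[1] sub  r2, r0, #38 → r2=0xa8
body[2] sub  r4, r3, r1 → r4=0x5e
body[3] add  r5, r2, #56 → r5=0xe0
body[4] mov  r5, #0x6b → r5=0x6b
epilogue: pop r4=0x20, sp=0xc4
epilogue: pop r2=0xb1, sp=0xc5
r5 is caller-saved → body value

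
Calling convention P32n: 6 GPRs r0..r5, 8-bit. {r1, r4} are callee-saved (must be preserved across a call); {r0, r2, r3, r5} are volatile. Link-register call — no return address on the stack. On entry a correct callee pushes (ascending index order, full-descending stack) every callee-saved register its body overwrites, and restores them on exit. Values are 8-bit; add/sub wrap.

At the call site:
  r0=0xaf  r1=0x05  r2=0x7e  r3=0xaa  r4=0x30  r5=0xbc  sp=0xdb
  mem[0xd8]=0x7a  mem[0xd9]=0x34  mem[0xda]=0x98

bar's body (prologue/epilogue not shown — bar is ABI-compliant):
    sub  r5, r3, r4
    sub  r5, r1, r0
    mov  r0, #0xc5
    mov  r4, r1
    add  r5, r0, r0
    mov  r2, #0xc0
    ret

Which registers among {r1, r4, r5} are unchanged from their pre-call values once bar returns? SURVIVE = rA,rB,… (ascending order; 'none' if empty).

prologue: push r4 -> mem[0xda]=0x30, sp=0xda
body[0] sub  r5, r3, r4 -> r5=0x7a
body[1] sub  r5, r1, r0 -> r5=0x56
body[2] mov  r0, #0xc5 -> r0=0xc5
body[3] mov  r4, r1 -> r4=0x05
body[4] add  r5, r0, r0 -> r5=0x8a
body[5] mov  r2, #0xc0 -> r2=0xc0
epilogue: pop r4=0x30, sp=0xdb
r1: callee-saved, written=False
r4: callee-saved, written=True
r5: caller-saved, written=True

SURVIVE = r1,r4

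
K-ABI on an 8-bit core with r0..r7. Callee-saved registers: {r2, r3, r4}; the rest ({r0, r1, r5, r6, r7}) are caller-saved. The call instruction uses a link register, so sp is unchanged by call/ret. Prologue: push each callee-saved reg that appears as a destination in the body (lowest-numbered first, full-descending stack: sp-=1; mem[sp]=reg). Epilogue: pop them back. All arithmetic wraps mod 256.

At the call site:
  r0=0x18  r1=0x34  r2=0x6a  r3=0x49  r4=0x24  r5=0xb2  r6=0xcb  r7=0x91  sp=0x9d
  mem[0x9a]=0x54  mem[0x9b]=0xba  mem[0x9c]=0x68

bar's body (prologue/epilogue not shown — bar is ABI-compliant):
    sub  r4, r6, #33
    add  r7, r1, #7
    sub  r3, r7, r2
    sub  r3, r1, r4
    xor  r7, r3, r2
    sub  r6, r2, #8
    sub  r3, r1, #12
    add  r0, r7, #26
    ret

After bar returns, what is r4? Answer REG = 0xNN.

prologue: push r3 -> mem[0x9c]=0x49, sp=0x9c
prologue: push r4 -> mem[0x9b]=0x24, sp=0x9b
body[0] sub  r4, r6, #33 -> r4=0xaa
body[1] add  r7, r1, #7 -> r7=0x3b
body[2] sub  r3, r7, r2 -> r3=0xd1
body[3] sub  r3, r1, r4 -> r3=0x8a
body[4] xor  r7, r3, r2 -> r7=0xe0
body[5] sub  r6, r2, #8 -> r6=0x62
body[6] sub  r3, r1, #12 -> r3=0x28
body[7] add  r0, r7, #26 -> r0=0xfa
epilogue: pop r4=0x24, sp=0x9c
epilogue: pop r3=0x49, sp=0x9d
r4 is callee-saved -> restored

REG = 0x24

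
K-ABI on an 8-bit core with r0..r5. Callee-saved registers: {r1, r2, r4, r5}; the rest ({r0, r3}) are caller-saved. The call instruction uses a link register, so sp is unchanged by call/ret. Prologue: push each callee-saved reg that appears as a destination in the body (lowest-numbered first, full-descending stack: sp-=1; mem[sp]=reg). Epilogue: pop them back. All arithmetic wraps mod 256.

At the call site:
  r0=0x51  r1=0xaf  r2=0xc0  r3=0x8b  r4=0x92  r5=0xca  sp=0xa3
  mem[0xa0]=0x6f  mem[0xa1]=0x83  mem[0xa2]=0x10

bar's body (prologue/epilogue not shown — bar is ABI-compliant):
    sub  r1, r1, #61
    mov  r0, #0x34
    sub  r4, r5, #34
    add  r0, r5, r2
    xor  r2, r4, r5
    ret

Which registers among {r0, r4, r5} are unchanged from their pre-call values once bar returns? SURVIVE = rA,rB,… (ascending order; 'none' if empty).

SURVIVE = r4,r5

prologue: push r1 -> mem[0xa2]=0xaf, sp=0xa2
prologue: push r2 -> mem[0xa1]=0xc0, sp=0xa1
prologue: push r4 -> mem[0xa0]=0x92, sp=0xa0
body[0] sub  r1, r1, #61 -> r1=0x72
body[1] mov  r0, #0x34 -> r0=0x34
body[2] sub  r4, r5, #34 -> r4=0xa8
body[3] add  r0, r5, r2 -> r0=0x8a
body[4] xor  r2, r4, r5 -> r2=0x62
epilogue: pop r4=0x92, sp=0xa1
epilogue: pop r2=0xc0, sp=0xa2
epilogue: pop r1=0xaf, sp=0xa3
r0: caller-saved, written=True
r4: callee-saved, written=True
r5: callee-saved, written=False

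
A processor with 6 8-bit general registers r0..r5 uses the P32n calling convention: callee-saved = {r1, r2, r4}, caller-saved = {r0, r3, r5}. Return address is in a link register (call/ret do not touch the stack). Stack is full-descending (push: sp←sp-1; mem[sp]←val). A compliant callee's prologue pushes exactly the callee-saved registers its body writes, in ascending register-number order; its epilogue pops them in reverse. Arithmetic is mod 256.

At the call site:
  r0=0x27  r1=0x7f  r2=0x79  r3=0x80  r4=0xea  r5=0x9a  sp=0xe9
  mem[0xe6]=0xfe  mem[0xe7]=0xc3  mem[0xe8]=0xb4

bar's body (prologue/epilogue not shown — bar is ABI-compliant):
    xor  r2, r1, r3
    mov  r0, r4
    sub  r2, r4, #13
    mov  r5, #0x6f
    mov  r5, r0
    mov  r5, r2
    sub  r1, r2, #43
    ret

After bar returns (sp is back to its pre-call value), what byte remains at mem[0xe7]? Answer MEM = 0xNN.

MEM = 0x79

prologue: push r1 -> mem[0xe8]=0x7f, sp=0xe8
prologue: push r2 -> mem[0xe7]=0x79, sp=0xe7
body[0] xor  r2, r1, r3 -> r2=0xff
body[1] mov  r0, r4 -> r0=0xea
body[2] sub  r2, r4, #13 -> r2=0xdd
body[3] mov  r5, #0x6f -> r5=0x6f
body[4] mov  r5, r0 -> r5=0xea
body[5] mov  r5, r2 -> r5=0xdd
body[6] sub  r1, r2, #43 -> r1=0xb2
epilogue: pop r2=0x79, sp=0xe8
epilogue: pop r1=0x7f, sp=0xe9
prologue pushed ['r1', 'r2'] at ['0xe8', '0xe7']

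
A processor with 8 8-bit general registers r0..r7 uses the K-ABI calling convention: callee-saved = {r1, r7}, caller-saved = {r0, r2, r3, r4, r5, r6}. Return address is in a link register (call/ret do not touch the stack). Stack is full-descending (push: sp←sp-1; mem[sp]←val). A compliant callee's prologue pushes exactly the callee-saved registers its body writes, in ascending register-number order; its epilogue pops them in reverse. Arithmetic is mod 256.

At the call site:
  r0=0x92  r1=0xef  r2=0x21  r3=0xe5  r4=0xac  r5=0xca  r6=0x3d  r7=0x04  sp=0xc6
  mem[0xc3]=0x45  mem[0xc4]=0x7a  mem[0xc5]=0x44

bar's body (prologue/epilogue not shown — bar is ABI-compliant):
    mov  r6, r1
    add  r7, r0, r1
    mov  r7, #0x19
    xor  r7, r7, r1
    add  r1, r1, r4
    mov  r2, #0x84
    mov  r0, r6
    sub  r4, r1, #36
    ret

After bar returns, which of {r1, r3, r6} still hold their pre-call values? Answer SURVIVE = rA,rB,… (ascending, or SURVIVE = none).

SURVIVE = r1,r3

prologue: push r1 → mem[0xc5]=0xef, sp=0xc5
prologue: push r7 → mem[0xc4]=0x04, sp=0xc4
body[0] mov  r6, r1 → r6=0xef
body[1] add  r7, r0, r1 → r7=0x81
body[2] mov  r7, #0x19 → r7=0x19
body[3] xor  r7, r7, r1 → r7=0xf6
body[4] add  r1, r1, r4 → r1=0x9b
body[5] mov  r2, #0x84 → r2=0x84
body[6] mov  r0, r6 → r0=0xef
body[7] sub  r4, r1, #36 → r4=0x77
epilogue: pop r7=0x04, sp=0xc5
epilogue: pop r1=0xef, sp=0xc6
r1: callee-saved, written=True
r3: caller-saved, written=False
r6: caller-saved, written=True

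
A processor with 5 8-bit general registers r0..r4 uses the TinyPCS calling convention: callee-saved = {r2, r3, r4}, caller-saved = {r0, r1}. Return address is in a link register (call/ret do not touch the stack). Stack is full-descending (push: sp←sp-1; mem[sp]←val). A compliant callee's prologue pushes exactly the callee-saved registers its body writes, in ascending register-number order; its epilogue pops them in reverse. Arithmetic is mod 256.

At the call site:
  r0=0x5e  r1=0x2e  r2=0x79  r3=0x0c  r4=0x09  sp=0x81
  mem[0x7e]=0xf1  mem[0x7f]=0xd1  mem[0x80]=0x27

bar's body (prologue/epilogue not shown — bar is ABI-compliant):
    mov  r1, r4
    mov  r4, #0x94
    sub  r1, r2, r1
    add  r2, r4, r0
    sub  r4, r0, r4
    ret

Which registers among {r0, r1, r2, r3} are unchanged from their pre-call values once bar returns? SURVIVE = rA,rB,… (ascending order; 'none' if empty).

SURVIVE = r0,r2,r3

prologue: push r2 -> mem[0x80]=0x79, sp=0x80
prologue: push r4 -> mem[0x7f]=0x09, sp=0x7f
body[0] mov  r1, r4 -> r1=0x09
body[1] mov  r4, #0x94 -> r4=0x94
body[2] sub  r1, r2, r1 -> r1=0x70
body[3] add  r2, r4, r0 -> r2=0xf2
body[4] sub  r4, r0, r4 -> r4=0xca
epilogue: pop r4=0x09, sp=0x80
epilogue: pop r2=0x79, sp=0x81
r0: caller-saved, written=False
r1: caller-saved, written=True
r2: callee-saved, written=True
r3: callee-saved, written=False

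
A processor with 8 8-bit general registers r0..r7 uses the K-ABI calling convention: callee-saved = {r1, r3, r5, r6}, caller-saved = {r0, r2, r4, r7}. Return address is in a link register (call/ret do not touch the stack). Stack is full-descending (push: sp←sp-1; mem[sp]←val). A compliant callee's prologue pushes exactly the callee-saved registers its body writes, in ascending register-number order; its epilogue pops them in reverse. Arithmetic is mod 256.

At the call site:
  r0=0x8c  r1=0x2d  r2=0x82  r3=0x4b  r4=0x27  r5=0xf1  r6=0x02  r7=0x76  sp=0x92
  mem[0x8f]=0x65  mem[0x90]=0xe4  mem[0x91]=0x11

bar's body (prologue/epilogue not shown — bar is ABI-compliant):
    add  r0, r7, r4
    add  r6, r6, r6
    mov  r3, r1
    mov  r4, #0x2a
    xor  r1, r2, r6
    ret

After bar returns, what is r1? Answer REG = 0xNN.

REG = 0x2d

prologue: push r1 -> mem[0x91]=0x2d, sp=0x91
prologue: push r3 -> mem[0x90]=0x4b, sp=0x90
prologue: push r6 -> mem[0x8f]=0x02, sp=0x8f
body[0] add  r0, r7, r4 -> r0=0x9d
body[1] add  r6, r6, r6 -> r6=0x04
body[2] mov  r3, r1 -> r3=0x2d
body[3] mov  r4, #0x2a -> r4=0x2a
body[4] xor  r1, r2, r6 -> r1=0x86
epilogue: pop r6=0x02, sp=0x90
epilogue: pop r3=0x4b, sp=0x91
epilogue: pop r1=0x2d, sp=0x92
r1 is callee-saved -> restored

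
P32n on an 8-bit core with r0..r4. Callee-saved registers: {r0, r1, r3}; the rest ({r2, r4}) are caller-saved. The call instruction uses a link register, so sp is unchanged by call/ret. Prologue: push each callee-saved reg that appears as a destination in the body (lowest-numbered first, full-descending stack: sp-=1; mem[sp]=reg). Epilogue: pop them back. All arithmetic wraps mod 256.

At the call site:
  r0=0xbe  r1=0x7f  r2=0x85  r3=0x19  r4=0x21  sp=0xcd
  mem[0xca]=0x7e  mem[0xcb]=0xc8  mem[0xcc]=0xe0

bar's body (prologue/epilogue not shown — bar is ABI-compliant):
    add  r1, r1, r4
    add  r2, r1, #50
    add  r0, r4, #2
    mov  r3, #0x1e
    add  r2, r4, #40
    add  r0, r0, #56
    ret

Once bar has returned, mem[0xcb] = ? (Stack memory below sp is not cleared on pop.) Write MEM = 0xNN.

prologue: push r0 → mem[0xcc]=0xbe, sp=0xcc
prologue: push r1 → mem[0xcb]=0x7f, sp=0xcb
prologue: push r3 → mem[0xca]=0x19, sp=0xca
body[0] add  r1, r1, r4 → r1=0xa0
body[1] add  r2, r1, #50 → r2=0xd2
body[2] add  r0, r4, #2 → r0=0x23
body[3] mov  r3, #0x1e → r3=0x1e
body[4] add  r2, r4, #40 → r2=0x49
body[5] add  r0, r0, #56 → r0=0x5b
epilogue: pop r3=0x19, sp=0xcb
epilogue: pop r1=0x7f, sp=0xcc
epilogue: pop r0=0xbe, sp=0xcd
prologue pushed ['r0', 'r1', 'r3'] at ['0xcc', '0xcb', '0xca']

MEM = 0x7f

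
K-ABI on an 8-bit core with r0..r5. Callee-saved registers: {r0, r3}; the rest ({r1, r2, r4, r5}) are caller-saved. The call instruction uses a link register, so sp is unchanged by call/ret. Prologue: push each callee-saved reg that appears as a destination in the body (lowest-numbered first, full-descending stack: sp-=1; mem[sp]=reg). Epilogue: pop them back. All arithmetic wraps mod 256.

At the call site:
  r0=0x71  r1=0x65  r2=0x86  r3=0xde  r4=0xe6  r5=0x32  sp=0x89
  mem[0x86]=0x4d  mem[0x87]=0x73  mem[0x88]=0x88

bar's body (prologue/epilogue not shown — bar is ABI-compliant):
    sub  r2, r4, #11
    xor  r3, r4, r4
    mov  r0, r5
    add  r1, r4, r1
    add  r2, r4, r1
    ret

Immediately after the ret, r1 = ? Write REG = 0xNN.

REG = 0x4b

prologue: push r0 → mem[0x88]=0x71, sp=0x88
prologue: push r3 → mem[0x87]=0xde, sp=0x87
body[0] sub  r2, r4, #11 → r2=0xdb
body[1] xor  r3, r4, r4 → r3=0x00
body[2] mov  r0, r5 → r0=0x32
body[3] add  r1, r4, r1 → r1=0x4b
body[4] add  r2, r4, r1 → r2=0x31
epilogue: pop r3=0xde, sp=0x88
epilogue: pop r0=0x71, sp=0x89
r1 is caller-saved → body value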